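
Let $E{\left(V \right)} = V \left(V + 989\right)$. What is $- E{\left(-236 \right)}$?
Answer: $177708$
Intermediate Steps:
$E{\left(V \right)} = V \left(989 + V\right)$
$- E{\left(-236 \right)} = - \left(-236\right) \left(989 - 236\right) = - \left(-236\right) 753 = \left(-1\right) \left(-177708\right) = 177708$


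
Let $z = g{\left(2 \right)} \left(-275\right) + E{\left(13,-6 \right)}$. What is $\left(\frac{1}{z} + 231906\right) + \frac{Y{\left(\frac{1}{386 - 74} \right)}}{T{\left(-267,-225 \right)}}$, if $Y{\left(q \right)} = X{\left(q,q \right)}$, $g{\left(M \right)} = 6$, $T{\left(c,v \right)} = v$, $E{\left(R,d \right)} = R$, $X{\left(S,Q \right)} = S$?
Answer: $\frac{26650034492563}{114917400} \approx 2.3191 \cdot 10^{5}$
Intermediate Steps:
$Y{\left(q \right)} = q$
$z = -1637$ ($z = 6 \left(-275\right) + 13 = -1650 + 13 = -1637$)
$\left(\frac{1}{z} + 231906\right) + \frac{Y{\left(\frac{1}{386 - 74} \right)}}{T{\left(-267,-225 \right)}} = \left(\frac{1}{-1637} + 231906\right) + \frac{1}{\left(386 - 74\right) \left(-225\right)} = \left(- \frac{1}{1637} + 231906\right) + \frac{1}{312} \left(- \frac{1}{225}\right) = \frac{379630121}{1637} + \frac{1}{312} \left(- \frac{1}{225}\right) = \frac{379630121}{1637} - \frac{1}{70200} = \frac{26650034492563}{114917400}$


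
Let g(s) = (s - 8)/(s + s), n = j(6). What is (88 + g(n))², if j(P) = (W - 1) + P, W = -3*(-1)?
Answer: 7744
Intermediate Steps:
W = 3
j(P) = 2 + P (j(P) = (3 - 1) + P = 2 + P)
n = 8 (n = 2 + 6 = 8)
g(s) = (-8 + s)/(2*s) (g(s) = (-8 + s)/((2*s)) = (-8 + s)*(1/(2*s)) = (-8 + s)/(2*s))
(88 + g(n))² = (88 + (½)*(-8 + 8)/8)² = (88 + (½)*(⅛)*0)² = (88 + 0)² = 88² = 7744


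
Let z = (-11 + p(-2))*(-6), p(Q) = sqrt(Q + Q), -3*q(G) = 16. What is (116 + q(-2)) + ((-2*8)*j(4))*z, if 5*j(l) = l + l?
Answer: -23684/15 + 1536*I/5 ≈ -1578.9 + 307.2*I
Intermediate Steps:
q(G) = -16/3 (q(G) = -1/3*16 = -16/3)
p(Q) = sqrt(2)*sqrt(Q) (p(Q) = sqrt(2*Q) = sqrt(2)*sqrt(Q))
j(l) = 2*l/5 (j(l) = (l + l)/5 = (2*l)/5 = 2*l/5)
z = 66 - 12*I (z = (-11 + sqrt(2)*sqrt(-2))*(-6) = (-11 + sqrt(2)*(I*sqrt(2)))*(-6) = (-11 + 2*I)*(-6) = 66 - 12*I ≈ 66.0 - 12.0*I)
(116 + q(-2)) + ((-2*8)*j(4))*z = (116 - 16/3) + ((-2*8)*((2/5)*4))*(66 - 12*I) = 332/3 + (-16*8/5)*(66 - 12*I) = 332/3 - 128*(66 - 12*I)/5 = 332/3 + (-8448/5 + 1536*I/5) = -23684/15 + 1536*I/5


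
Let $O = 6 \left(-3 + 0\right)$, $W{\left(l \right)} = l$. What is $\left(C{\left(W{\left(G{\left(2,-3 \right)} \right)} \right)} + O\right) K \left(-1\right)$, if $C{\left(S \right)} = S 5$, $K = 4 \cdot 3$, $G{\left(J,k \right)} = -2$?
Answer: $336$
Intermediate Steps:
$K = 12$
$C{\left(S \right)} = 5 S$
$O = -18$ ($O = 6 \left(-3\right) = -18$)
$\left(C{\left(W{\left(G{\left(2,-3 \right)} \right)} \right)} + O\right) K \left(-1\right) = \left(5 \left(-2\right) - 18\right) 12 \left(-1\right) = \left(-10 - 18\right) 12 \left(-1\right) = \left(-28\right) 12 \left(-1\right) = \left(-336\right) \left(-1\right) = 336$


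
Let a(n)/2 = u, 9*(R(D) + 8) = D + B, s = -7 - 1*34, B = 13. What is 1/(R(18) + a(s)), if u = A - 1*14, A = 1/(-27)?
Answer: -27/881 ≈ -0.030647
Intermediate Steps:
s = -41 (s = -7 - 34 = -41)
A = -1/27 ≈ -0.037037
R(D) = -59/9 + D/9 (R(D) = -8 + (D + 13)/9 = -8 + (13 + D)/9 = -8 + (13/9 + D/9) = -59/9 + D/9)
u = -379/27 (u = -1/27 - 1*14 = -1/27 - 14 = -379/27 ≈ -14.037)
a(n) = -758/27 (a(n) = 2*(-379/27) = -758/27)
1/(R(18) + a(s)) = 1/((-59/9 + (⅑)*18) - 758/27) = 1/((-59/9 + 2) - 758/27) = 1/(-41/9 - 758/27) = 1/(-881/27) = -27/881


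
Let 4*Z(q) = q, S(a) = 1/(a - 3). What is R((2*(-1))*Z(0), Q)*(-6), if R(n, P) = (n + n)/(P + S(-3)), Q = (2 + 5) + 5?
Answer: 0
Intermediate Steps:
S(a) = 1/(-3 + a)
Z(q) = q/4
Q = 12 (Q = 7 + 5 = 12)
R(n, P) = 2*n/(-⅙ + P) (R(n, P) = (n + n)/(P + 1/(-3 - 3)) = (2*n)/(P + 1/(-6)) = (2*n)/(P - ⅙) = (2*n)/(-⅙ + P) = 2*n/(-⅙ + P))
R((2*(-1))*Z(0), Q)*(-6) = (12*((2*(-1))*((¼)*0))/(-1 + 6*12))*(-6) = (12*(-2*0)/(-1 + 72))*(-6) = (12*0/71)*(-6) = (12*0*(1/71))*(-6) = 0*(-6) = 0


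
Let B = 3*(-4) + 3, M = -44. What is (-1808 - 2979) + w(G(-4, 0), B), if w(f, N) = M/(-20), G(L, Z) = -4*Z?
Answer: -23924/5 ≈ -4784.8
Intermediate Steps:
B = -9 (B = -12 + 3 = -9)
w(f, N) = 11/5 (w(f, N) = -44/(-20) = -44*(-1/20) = 11/5)
(-1808 - 2979) + w(G(-4, 0), B) = (-1808 - 2979) + 11/5 = -4787 + 11/5 = -23924/5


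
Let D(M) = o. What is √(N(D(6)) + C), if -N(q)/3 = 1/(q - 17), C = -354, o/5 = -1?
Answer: 3*I*√19030/22 ≈ 18.811*I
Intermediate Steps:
o = -5 (o = 5*(-1) = -5)
D(M) = -5
N(q) = -3/(-17 + q) (N(q) = -3/(q - 17) = -3/(-17 + q))
√(N(D(6)) + C) = √(-3/(-17 - 5) - 354) = √(-3/(-22) - 354) = √(-3*(-1/22) - 354) = √(3/22 - 354) = √(-7785/22) = 3*I*√19030/22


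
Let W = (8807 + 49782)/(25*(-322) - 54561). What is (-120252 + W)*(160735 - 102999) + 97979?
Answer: -434697248642727/62611 ≈ -6.9428e+9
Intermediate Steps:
W = -58589/62611 (W = 58589/(-8050 - 54561) = 58589/(-62611) = 58589*(-1/62611) = -58589/62611 ≈ -0.93576)
(-120252 + W)*(160735 - 102999) + 97979 = (-120252 - 58589/62611)*(160735 - 102999) + 97979 = -7529156561/62611*57736 + 97979 = -434703383205896/62611 + 97979 = -434697248642727/62611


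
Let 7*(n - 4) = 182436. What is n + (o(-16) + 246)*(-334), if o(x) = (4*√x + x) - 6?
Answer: -341248/7 - 5344*I ≈ -48750.0 - 5344.0*I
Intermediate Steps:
n = 182464/7 (n = 4 + (⅐)*182436 = 4 + 182436/7 = 182464/7 ≈ 26066.)
o(x) = -6 + x + 4*√x (o(x) = (x + 4*√x) - 6 = -6 + x + 4*√x)
n + (o(-16) + 246)*(-334) = 182464/7 + ((-6 - 16 + 4*√(-16)) + 246)*(-334) = 182464/7 + ((-6 - 16 + 4*(4*I)) + 246)*(-334) = 182464/7 + ((-6 - 16 + 16*I) + 246)*(-334) = 182464/7 + ((-22 + 16*I) + 246)*(-334) = 182464/7 + (224 + 16*I)*(-334) = 182464/7 + (-74816 - 5344*I) = -341248/7 - 5344*I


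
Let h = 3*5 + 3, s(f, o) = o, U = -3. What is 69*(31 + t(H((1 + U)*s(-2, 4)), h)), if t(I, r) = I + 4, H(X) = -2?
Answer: 2277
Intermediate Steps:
h = 18 (h = 15 + 3 = 18)
t(I, r) = 4 + I
69*(31 + t(H((1 + U)*s(-2, 4)), h)) = 69*(31 + (4 - 2)) = 69*(31 + 2) = 69*33 = 2277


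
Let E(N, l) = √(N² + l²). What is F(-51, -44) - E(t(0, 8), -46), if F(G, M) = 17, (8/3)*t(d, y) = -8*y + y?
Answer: 17 - √2557 ≈ -33.567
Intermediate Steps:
t(d, y) = -21*y/8 (t(d, y) = 3*(-8*y + y)/8 = 3*(-7*y)/8 = -21*y/8)
F(-51, -44) - E(t(0, 8), -46) = 17 - √((-21/8*8)² + (-46)²) = 17 - √((-21)² + 2116) = 17 - √(441 + 2116) = 17 - √2557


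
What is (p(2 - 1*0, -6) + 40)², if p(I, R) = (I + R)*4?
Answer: 576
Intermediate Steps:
p(I, R) = 4*I + 4*R
(p(2 - 1*0, -6) + 40)² = ((4*(2 - 1*0) + 4*(-6)) + 40)² = ((4*(2 + 0) - 24) + 40)² = ((4*2 - 24) + 40)² = ((8 - 24) + 40)² = (-16 + 40)² = 24² = 576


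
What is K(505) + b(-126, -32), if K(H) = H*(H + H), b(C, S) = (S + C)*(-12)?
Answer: 511946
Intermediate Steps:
b(C, S) = -12*C - 12*S (b(C, S) = (C + S)*(-12) = -12*C - 12*S)
K(H) = 2*H² (K(H) = H*(2*H) = 2*H²)
K(505) + b(-126, -32) = 2*505² + (-12*(-126) - 12*(-32)) = 2*255025 + (1512 + 384) = 510050 + 1896 = 511946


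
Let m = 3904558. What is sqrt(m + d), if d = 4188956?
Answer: sqrt(8093514) ≈ 2844.9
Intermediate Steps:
sqrt(m + d) = sqrt(3904558 + 4188956) = sqrt(8093514)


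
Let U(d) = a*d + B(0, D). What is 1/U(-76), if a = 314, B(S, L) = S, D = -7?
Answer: -1/23864 ≈ -4.1904e-5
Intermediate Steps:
U(d) = 314*d (U(d) = 314*d + 0 = 314*d)
1/U(-76) = 1/(314*(-76)) = 1/(-23864) = -1/23864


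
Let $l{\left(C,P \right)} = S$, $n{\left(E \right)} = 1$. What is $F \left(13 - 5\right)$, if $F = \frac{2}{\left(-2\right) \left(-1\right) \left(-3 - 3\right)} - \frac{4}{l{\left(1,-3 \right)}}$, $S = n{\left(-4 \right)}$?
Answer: $- \frac{100}{3} \approx -33.333$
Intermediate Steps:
$S = 1$
$l{\left(C,P \right)} = 1$
$F = - \frac{25}{6}$ ($F = \frac{2}{\left(-2\right) \left(-1\right) \left(-3 - 3\right)} - \frac{4}{1} = \frac{2}{2 \left(-3 - 3\right)} - 4 = \frac{2}{2 \left(-6\right)} - 4 = \frac{2}{-12} - 4 = 2 \left(- \frac{1}{12}\right) - 4 = - \frac{1}{6} - 4 = - \frac{25}{6} \approx -4.1667$)
$F \left(13 - 5\right) = - \frac{25 \left(13 - 5\right)}{6} = \left(- \frac{25}{6}\right) 8 = - \frac{100}{3}$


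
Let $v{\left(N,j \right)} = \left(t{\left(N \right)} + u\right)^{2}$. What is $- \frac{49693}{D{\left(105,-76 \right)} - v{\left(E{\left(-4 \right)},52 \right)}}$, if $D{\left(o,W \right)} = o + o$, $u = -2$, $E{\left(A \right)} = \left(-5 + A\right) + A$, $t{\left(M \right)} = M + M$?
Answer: $\frac{7099}{82} \approx 86.573$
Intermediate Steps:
$t{\left(M \right)} = 2 M$
$E{\left(A \right)} = -5 + 2 A$
$D{\left(o,W \right)} = 2 o$
$v{\left(N,j \right)} = \left(-2 + 2 N\right)^{2}$ ($v{\left(N,j \right)} = \left(2 N - 2\right)^{2} = \left(-2 + 2 N\right)^{2}$)
$- \frac{49693}{D{\left(105,-76 \right)} - v{\left(E{\left(-4 \right)},52 \right)}} = - \frac{49693}{2 \cdot 105 - 4 \left(-1 + \left(-5 + 2 \left(-4\right)\right)\right)^{2}} = - \frac{49693}{210 - 4 \left(-1 - 13\right)^{2}} = - \frac{49693}{210 - 4 \left(-14\right)^{2}} = - \frac{49693}{210 - 4 \cdot 196} = - \frac{49693}{210 - 784} = - \frac{49693}{-574} = \left(-49693\right) \left(- \frac{1}{574}\right) = \frac{7099}{82}$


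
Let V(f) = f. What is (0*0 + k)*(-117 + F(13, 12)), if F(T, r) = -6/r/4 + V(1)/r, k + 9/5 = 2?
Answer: -2809/120 ≈ -23.408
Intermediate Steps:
k = ⅕ (k = -9/5 + 2 = ⅕ ≈ 0.20000)
F(T, r) = -1/(2*r) (F(T, r) = -6/r/4 + 1/r = -6/r*(¼) + 1/r = -3/(2*r) + 1/r = -1/(2*r))
(0*0 + k)*(-117 + F(13, 12)) = (0*0 + ⅕)*(-117 - ½/12) = (0 + ⅕)*(-117 - ½*1/12) = (-117 - 1/24)/5 = (⅕)*(-2809/24) = -2809/120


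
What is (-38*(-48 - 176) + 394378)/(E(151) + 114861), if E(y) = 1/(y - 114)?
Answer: 7453465/2124929 ≈ 3.5076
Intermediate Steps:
E(y) = 1/(-114 + y)
(-38*(-48 - 176) + 394378)/(E(151) + 114861) = (-38*(-48 - 176) + 394378)/(1/(-114 + 151) + 114861) = (-38*(-224) + 394378)/(1/37 + 114861) = (8512 + 394378)/(1/37 + 114861) = 402890/(4249858/37) = 402890*(37/4249858) = 7453465/2124929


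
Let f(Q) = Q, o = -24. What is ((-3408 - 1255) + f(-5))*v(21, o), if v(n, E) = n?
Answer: -98028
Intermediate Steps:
((-3408 - 1255) + f(-5))*v(21, o) = ((-3408 - 1255) - 5)*21 = (-4663 - 5)*21 = -4668*21 = -98028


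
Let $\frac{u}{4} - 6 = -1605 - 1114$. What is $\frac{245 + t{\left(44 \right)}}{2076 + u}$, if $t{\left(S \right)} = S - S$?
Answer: $- \frac{245}{8776} \approx -0.027917$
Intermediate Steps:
$u = -10852$ ($u = 24 + 4 \left(-1605 - 1114\right) = 24 + 4 \left(-2719\right) = 24 - 10876 = -10852$)
$t{\left(S \right)} = 0$
$\frac{245 + t{\left(44 \right)}}{2076 + u} = \frac{245 + 0}{2076 - 10852} = \frac{245}{-8776} = 245 \left(- \frac{1}{8776}\right) = - \frac{245}{8776}$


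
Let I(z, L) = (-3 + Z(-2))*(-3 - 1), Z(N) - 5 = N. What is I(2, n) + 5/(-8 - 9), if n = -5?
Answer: -5/17 ≈ -0.29412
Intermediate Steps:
Z(N) = 5 + N
I(z, L) = 0 (I(z, L) = (-3 + (5 - 2))*(-3 - 1) = (-3 + 3)*(-4) = 0*(-4) = 0)
I(2, n) + 5/(-8 - 9) = 0 + 5/(-8 - 9) = 0 + 5/(-17) = 0 + 5*(-1/17) = 0 - 5/17 = -5/17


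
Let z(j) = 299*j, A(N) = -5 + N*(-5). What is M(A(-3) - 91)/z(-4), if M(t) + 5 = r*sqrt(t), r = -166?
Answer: 5/1196 + 747*I/598 ≈ 0.0041806 + 1.2492*I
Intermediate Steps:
A(N) = -5 - 5*N
M(t) = -5 - 166*sqrt(t)
M(A(-3) - 91)/z(-4) = (-5 - 166*sqrt((-5 - 5*(-3)) - 91))/((299*(-4))) = (-5 - 166*sqrt((-5 + 15) - 91))/(-1196) = (-5 - 166*sqrt(10 - 91))*(-1/1196) = (-5 - 1494*I)*(-1/1196) = 5/1196 + 747*I/598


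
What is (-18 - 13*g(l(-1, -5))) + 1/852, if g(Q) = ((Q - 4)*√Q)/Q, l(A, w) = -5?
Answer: -15335/852 - 117*I*√5/5 ≈ -17.999 - 52.324*I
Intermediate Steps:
g(Q) = (-4 + Q)/√Q (g(Q) = ((-4 + Q)*√Q)/Q = (√Q*(-4 + Q))/Q = (-4 + Q)/√Q)
(-18 - 13*g(l(-1, -5))) + 1/852 = (-18 - 13*(-4 - 5)/√(-5)) + 1/852 = (-18 - 13*(-I*√5/5)*(-9)) + 1/852 = (-18 - 117*I*√5/5) + 1/852 = -15335/852 - 117*I*√5/5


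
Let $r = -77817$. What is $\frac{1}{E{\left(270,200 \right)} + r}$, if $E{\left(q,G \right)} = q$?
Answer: $- \frac{1}{77547} \approx -1.2895 \cdot 10^{-5}$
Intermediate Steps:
$\frac{1}{E{\left(270,200 \right)} + r} = \frac{1}{270 - 77817} = \frac{1}{-77547} = - \frac{1}{77547}$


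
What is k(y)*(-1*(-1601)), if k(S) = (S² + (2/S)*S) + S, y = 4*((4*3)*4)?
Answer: 59329858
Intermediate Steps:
y = 192 (y = 4*(12*4) = 4*48 = 192)
k(S) = 2 + S + S² (k(S) = (S² + 2) + S = (2 + S²) + S = 2 + S + S²)
k(y)*(-1*(-1601)) = (2 + 192 + 192²)*(-1*(-1601)) = (2 + 192 + 36864)*1601 = 37058*1601 = 59329858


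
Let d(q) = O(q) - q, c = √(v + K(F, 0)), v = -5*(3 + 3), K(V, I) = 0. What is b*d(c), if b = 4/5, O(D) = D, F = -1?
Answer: 0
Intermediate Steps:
b = ⅘ (b = 4*(⅕) = ⅘ ≈ 0.80000)
v = -30 (v = -5*6 = -30)
c = I*√30 (c = √(-30 + 0) = √(-30) = I*√30 ≈ 5.4772*I)
d(q) = 0 (d(q) = q - q = 0)
b*d(c) = (⅘)*0 = 0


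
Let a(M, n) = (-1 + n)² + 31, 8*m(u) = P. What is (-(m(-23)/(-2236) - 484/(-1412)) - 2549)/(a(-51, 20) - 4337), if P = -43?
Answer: 124788747/193105120 ≈ 0.64622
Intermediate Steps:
m(u) = -43/8 (m(u) = (⅛)*(-43) = -43/8)
a(M, n) = 31 + (-1 + n)²
(-(m(-23)/(-2236) - 484/(-1412)) - 2549)/(a(-51, 20) - 4337) = (-(-43/8/(-2236) - 484/(-1412)) - 2549)/((31 + (-1 + 20)²) - 4337) = (-(-43/8*(-1/2236) - 484*(-1/1412)) - 2549)/((31 + 19²) - 4337) = (-(1/416 + 121/353) - 2549)/((31 + 361) - 4337) = (-1*50689/146848 - 2549)/(392 - 4337) = (-50689/146848 - 2549)/(-3945) = -374366241/146848*(-1/3945) = 124788747/193105120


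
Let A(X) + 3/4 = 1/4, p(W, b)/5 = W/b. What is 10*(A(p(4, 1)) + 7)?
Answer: 65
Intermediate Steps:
p(W, b) = 5*W/b (p(W, b) = 5*(W/b) = 5*W/b)
A(X) = -½ (A(X) = -¾ + 1/4 = -¾ + 1*(¼) = -¾ + ¼ = -½)
10*(A(p(4, 1)) + 7) = 10*(-½ + 7) = 10*(13/2) = 65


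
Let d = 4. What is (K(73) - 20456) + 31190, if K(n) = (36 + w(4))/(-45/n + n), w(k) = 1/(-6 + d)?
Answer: 113442095/10568 ≈ 10734.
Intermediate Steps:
w(k) = -½ (w(k) = 1/(-6 + 4) = 1/(-2) = -½)
K(n) = 71/(2*(n - 45/n)) (K(n) = (36 - ½)/(-45/n + n) = 71/(2*(n - 45/n)))
(K(73) - 20456) + 31190 = ((71/2)*73/(-45 + 73²) - 20456) + 31190 = ((71/2)*73/(-45 + 5329) - 20456) + 31190 = ((71/2)*73/5284 - 20456) + 31190 = ((71/2)*73*(1/5284) - 20456) + 31190 = (5183/10568 - 20456) + 31190 = -216173825/10568 + 31190 = 113442095/10568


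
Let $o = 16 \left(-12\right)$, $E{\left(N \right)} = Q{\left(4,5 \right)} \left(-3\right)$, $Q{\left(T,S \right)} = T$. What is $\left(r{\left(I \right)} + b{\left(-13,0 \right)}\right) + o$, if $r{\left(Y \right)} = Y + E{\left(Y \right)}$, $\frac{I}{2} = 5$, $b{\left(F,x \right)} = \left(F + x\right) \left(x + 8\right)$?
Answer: $-298$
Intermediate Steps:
$b{\left(F,x \right)} = \left(8 + x\right) \left(F + x\right)$ ($b{\left(F,x \right)} = \left(F + x\right) \left(8 + x\right) = \left(8 + x\right) \left(F + x\right)$)
$I = 10$ ($I = 2 \cdot 5 = 10$)
$E{\left(N \right)} = -12$ ($E{\left(N \right)} = 4 \left(-3\right) = -12$)
$o = -192$
$r{\left(Y \right)} = -12 + Y$ ($r{\left(Y \right)} = Y - 12 = -12 + Y$)
$\left(r{\left(I \right)} + b{\left(-13,0 \right)}\right) + o = \left(\left(-12 + 10\right) + \left(0^{2} + 8 \left(-13\right) + 8 \cdot 0 - 0\right)\right) - 192 = \left(-2 + \left(0 - 104 + 0 + 0\right)\right) - 192 = \left(-2 - 104\right) - 192 = -106 - 192 = -298$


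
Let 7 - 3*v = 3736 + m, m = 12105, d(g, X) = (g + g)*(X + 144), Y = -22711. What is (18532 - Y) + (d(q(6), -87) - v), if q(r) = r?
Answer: 47205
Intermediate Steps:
d(g, X) = 2*g*(144 + X) (d(g, X) = (2*g)*(144 + X) = 2*g*(144 + X))
v = -5278 (v = 7/3 - (3736 + 12105)/3 = 7/3 - ⅓*15841 = 7/3 - 15841/3 = -5278)
(18532 - Y) + (d(q(6), -87) - v) = (18532 - 1*(-22711)) + (2*6*(144 - 87) - 1*(-5278)) = (18532 + 22711) + (2*6*57 + 5278) = 41243 + (684 + 5278) = 41243 + 5962 = 47205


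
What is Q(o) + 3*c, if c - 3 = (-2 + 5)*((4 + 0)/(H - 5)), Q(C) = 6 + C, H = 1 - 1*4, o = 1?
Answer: 23/2 ≈ 11.500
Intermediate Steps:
H = -3 (H = 1 - 4 = -3)
c = 3/2 (c = 3 + (-2 + 5)*((4 + 0)/(-3 - 5)) = 3 + 3*(4/(-8)) = 3 + 3*(4*(-1/8)) = 3 + 3*(-1/2) = 3 - 3/2 = 3/2 ≈ 1.5000)
Q(o) + 3*c = (6 + 1) + 3*(3/2) = 7 + 9/2 = 23/2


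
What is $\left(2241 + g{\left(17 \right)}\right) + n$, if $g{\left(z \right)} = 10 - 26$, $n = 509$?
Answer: $2734$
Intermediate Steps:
$g{\left(z \right)} = -16$
$\left(2241 + g{\left(17 \right)}\right) + n = \left(2241 - 16\right) + 509 = 2225 + 509 = 2734$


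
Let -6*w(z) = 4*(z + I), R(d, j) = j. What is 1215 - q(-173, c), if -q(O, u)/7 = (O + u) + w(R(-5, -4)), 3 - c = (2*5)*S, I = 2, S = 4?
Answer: -737/3 ≈ -245.67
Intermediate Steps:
c = -37 (c = 3 - 2*5*4 = 3 - 10*4 = 3 - 1*40 = 3 - 40 = -37)
w(z) = -4/3 - 2*z/3 (w(z) = -2*(z + 2)/3 = -2*(2 + z)/3 = -(8 + 4*z)/6 = -4/3 - 2*z/3)
q(O, u) = -28/3 - 7*O - 7*u (q(O, u) = -7*((O + u) + (-4/3 - ⅔*(-4))) = -7*((O + u) + (-4/3 + 8/3)) = -7*((O + u) + 4/3) = -7*(4/3 + O + u) = -28/3 - 7*O - 7*u)
1215 - q(-173, c) = 1215 - (-28/3 - 7*(-173) - 7*(-37)) = 1215 - (-28/3 + 1211 + 259) = 1215 - 1*4382/3 = 1215 - 4382/3 = -737/3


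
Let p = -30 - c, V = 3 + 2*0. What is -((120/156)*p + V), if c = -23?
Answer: 31/13 ≈ 2.3846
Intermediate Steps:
V = 3 (V = 3 + 0 = 3)
p = -7 (p = -30 - 1*(-23) = -30 + 23 = -7)
-((120/156)*p + V) = -((120/156)*(-7) + 3) = -((120*(1/156))*(-7) + 3) = -((10/13)*(-7) + 3) = -(-70/13 + 3) = -1*(-31/13) = 31/13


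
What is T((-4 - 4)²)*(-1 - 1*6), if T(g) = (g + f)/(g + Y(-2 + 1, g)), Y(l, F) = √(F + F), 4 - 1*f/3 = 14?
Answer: -119/31 + 119*√2/248 ≈ -3.1601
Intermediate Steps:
f = -30 (f = 12 - 3*14 = 12 - 42 = -30)
Y(l, F) = √2*√F (Y(l, F) = √(2*F) = √2*√F)
T(g) = (-30 + g)/(g + √2*√g) (T(g) = (g - 30)/(g + √2*√g) = (-30 + g)/(g + √2*√g))
T((-4 - 4)²)*(-1 - 1*6) = ((-30 + (-4 - 4)²)/((-4 - 4)² + √2*√((-4 - 4)²)))*(-1 - 1*6) = ((-30 + (-8)²)/((-8)² + √2*√((-8)²)))*(-1 - 6) = ((-30 + 64)/(64 + √2*√64))*(-7) = (34/(64 + √2*8))*(-7) = (34/(64 + 8*√2))*(-7) = -238/(64 + 8*√2)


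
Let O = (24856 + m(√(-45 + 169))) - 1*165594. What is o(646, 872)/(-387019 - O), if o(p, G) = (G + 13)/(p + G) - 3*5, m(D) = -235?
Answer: 7295/124499276 ≈ 5.8595e-5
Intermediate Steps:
O = -140973 (O = (24856 - 235) - 1*165594 = 24621 - 165594 = -140973)
o(p, G) = -15 + (13 + G)/(G + p) (o(p, G) = (13 + G)/(G + p) - 15 = -15 + (13 + G)/(G + p))
o(646, 872)/(-387019 - O) = ((13 - 15*646 - 14*872)/(872 + 646))/(-387019 - 1*(-140973)) = ((13 - 9690 - 12208)/1518)/(-387019 + 140973) = ((1/1518)*(-21885))/(-246046) = -7295/506*(-1/246046) = 7295/124499276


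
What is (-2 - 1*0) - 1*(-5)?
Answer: 3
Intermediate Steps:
(-2 - 1*0) - 1*(-5) = (-2 + 0) + 5 = -2 + 5 = 3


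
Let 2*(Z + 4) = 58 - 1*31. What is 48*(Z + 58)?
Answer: 3240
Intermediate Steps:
Z = 19/2 (Z = -4 + (58 - 1*31)/2 = -4 + (58 - 31)/2 = -4 + (1/2)*27 = -4 + 27/2 = 19/2 ≈ 9.5000)
48*(Z + 58) = 48*(19/2 + 58) = 48*(135/2) = 3240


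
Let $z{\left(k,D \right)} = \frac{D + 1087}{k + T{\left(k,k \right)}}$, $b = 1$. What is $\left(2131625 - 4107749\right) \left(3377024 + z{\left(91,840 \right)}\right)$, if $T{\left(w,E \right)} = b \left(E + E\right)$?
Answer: $- \frac{607282323253132}{91} \approx -6.6734 \cdot 10^{12}$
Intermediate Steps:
$T{\left(w,E \right)} = 2 E$ ($T{\left(w,E \right)} = 1 \left(E + E\right) = 1 \cdot 2 E = 2 E$)
$z{\left(k,D \right)} = \frac{1087 + D}{3 k}$ ($z{\left(k,D \right)} = \frac{D + 1087}{k + 2 k} = \frac{1087 + D}{3 k}$)
$\left(2131625 - 4107749\right) \left(3377024 + z{\left(91,840 \right)}\right) = \left(2131625 - 4107749\right) \left(3377024 + \frac{1087 + 840}{3 \cdot 91}\right) = - 1976124 \left(3377024 + \frac{1}{3} \cdot \frac{1}{91} \cdot 1927\right) = - 1976124 \left(3377024 + \frac{1927}{273}\right) = \left(-1976124\right) \frac{921929479}{273} = - \frac{607282323253132}{91}$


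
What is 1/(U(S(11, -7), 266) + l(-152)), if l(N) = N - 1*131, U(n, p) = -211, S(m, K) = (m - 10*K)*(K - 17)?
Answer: -1/494 ≈ -0.0020243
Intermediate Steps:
S(m, K) = (-17 + K)*(m - 10*K) (S(m, K) = (m - 10*K)*(-17 + K) = (-17 + K)*(m - 10*K))
l(N) = -131 + N (l(N) = N - 131 = -131 + N)
1/(U(S(11, -7), 266) + l(-152)) = 1/(-211 + (-131 - 152)) = 1/(-211 - 283) = 1/(-494) = -1/494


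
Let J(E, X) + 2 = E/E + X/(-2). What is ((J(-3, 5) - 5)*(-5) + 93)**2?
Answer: 73441/4 ≈ 18360.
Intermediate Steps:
J(E, X) = -1 - X/2 (J(E, X) = -2 + (E/E + X/(-2)) = -2 + (1 + X*(-1/2)) = -2 + (1 - X/2) = -1 - X/2)
((J(-3, 5) - 5)*(-5) + 93)**2 = (((-1 - 1/2*5) - 5)*(-5) + 93)**2 = (((-1 - 5/2) - 5)*(-5) + 93)**2 = ((-7/2 - 5)*(-5) + 93)**2 = (-17/2*(-5) + 93)**2 = (85/2 + 93)**2 = (271/2)**2 = 73441/4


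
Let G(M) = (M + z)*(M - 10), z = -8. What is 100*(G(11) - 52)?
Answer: -4900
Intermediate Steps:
G(M) = (-10 + M)*(-8 + M) (G(M) = (M - 8)*(M - 10) = (-8 + M)*(-10 + M) = (-10 + M)*(-8 + M))
100*(G(11) - 52) = 100*((80 + 11**2 - 18*11) - 52) = 100*((80 + 121 - 198) - 52) = 100*(3 - 52) = 100*(-49) = -4900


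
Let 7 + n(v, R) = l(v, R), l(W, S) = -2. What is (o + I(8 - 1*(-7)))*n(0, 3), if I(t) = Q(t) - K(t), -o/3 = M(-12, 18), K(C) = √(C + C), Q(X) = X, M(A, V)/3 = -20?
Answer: -1755 + 9*√30 ≈ -1705.7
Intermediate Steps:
M(A, V) = -60 (M(A, V) = 3*(-20) = -60)
K(C) = √2*√C (K(C) = √(2*C) = √2*√C)
n(v, R) = -9 (n(v, R) = -7 - 2 = -9)
o = 180 (o = -3*(-60) = 180)
I(t) = t - √2*√t
(o + I(8 - 1*(-7)))*n(0, 3) = (180 + ((8 - 1*(-7)) - √2*√(8 - 1*(-7))))*(-9) = (180 + ((8 + 7) - √2*√(8 + 7)))*(-9) = (180 + (15 - √2*√15))*(-9) = (180 + (15 - √30))*(-9) = (195 - √30)*(-9) = -1755 + 9*√30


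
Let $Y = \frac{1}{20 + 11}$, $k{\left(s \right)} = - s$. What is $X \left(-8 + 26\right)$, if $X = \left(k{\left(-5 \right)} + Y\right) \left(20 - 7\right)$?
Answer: $\frac{36504}{31} \approx 1177.5$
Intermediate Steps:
$Y = \frac{1}{31} \approx 0.032258$
$X = \frac{2028}{31}$ ($X = \left(\left(-1\right) \left(-5\right) + \frac{1}{31}\right) \left(20 - 7\right) = \left(5 + \frac{1}{31}\right) \left(20 - 7\right) = \frac{156}{31} \cdot 13 = \frac{2028}{31} \approx 65.419$)
$X \left(-8 + 26\right) = \frac{2028 \left(-8 + 26\right)}{31} = \frac{2028}{31} \cdot 18 = \frac{36504}{31}$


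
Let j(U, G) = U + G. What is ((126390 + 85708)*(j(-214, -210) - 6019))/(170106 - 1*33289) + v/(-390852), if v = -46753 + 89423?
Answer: -5682166253597/568885086 ≈ -9988.3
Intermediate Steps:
j(U, G) = G + U
v = 42670
((126390 + 85708)*(j(-214, -210) - 6019))/(170106 - 1*33289) + v/(-390852) = ((126390 + 85708)*((-210 - 214) - 6019))/(170106 - 1*33289) + 42670/(-390852) = (212098*(-424 - 6019))/(170106 - 33289) + 42670*(-1/390852) = (212098*(-6443))/136817 - 21335/195426 = -1366547414*1/136817 - 21335/195426 = -1366547414/136817 - 21335/195426 = -5682166253597/568885086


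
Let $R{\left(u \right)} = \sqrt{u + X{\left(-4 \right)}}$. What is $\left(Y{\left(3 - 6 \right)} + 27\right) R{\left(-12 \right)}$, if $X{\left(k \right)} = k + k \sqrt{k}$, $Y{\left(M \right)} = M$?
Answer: $48 \sqrt{-4 - 2 i} \approx 23.322 - 98.792 i$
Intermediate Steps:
$X{\left(k \right)} = k + k^{\frac{3}{2}}$
$R{\left(u \right)} = \sqrt{-4 + u - 8 i}$ ($R{\left(u \right)} = \sqrt{u - \left(4 - \left(-4\right)^{\frac{3}{2}}\right)} = \sqrt{u - \left(4 + 8 i\right)} = \sqrt{-4 + u - 8 i}$)
$\left(Y{\left(3 - 6 \right)} + 27\right) R{\left(-12 \right)} = \left(\left(3 - 6\right) + 27\right) \sqrt{-4 - 12 - 8 i} = \left(\left(3 - 6\right) + 27\right) \sqrt{-16 - 8 i} = \left(-3 + 27\right) \sqrt{-16 - 8 i} = 24 \sqrt{-16 - 8 i}$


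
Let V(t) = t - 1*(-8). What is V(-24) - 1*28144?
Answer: -28160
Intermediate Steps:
V(t) = 8 + t (V(t) = t + 8 = 8 + t)
V(-24) - 1*28144 = (8 - 24) - 1*28144 = -16 - 28144 = -28160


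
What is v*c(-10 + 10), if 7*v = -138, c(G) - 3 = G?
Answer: -414/7 ≈ -59.143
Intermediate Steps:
c(G) = 3 + G
v = -138/7 (v = (1/7)*(-138) = -138/7 ≈ -19.714)
v*c(-10 + 10) = -138*(3 + (-10 + 10))/7 = -138*(3 + 0)/7 = -138/7*3 = -414/7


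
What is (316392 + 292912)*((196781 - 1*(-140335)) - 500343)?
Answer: -99454864008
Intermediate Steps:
(316392 + 292912)*((196781 - 1*(-140335)) - 500343) = 609304*((196781 + 140335) - 500343) = 609304*(337116 - 500343) = 609304*(-163227) = -99454864008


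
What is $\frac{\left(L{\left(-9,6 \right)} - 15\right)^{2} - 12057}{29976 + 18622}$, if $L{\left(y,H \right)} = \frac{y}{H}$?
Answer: $- \frac{47139}{194392} \approx -0.24249$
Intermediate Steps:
$\frac{\left(L{\left(-9,6 \right)} - 15\right)^{2} - 12057}{29976 + 18622} = \frac{\left(- \frac{9}{6} - 15\right)^{2} - 12057}{29976 + 18622} = \frac{\left(\left(-9\right) \frac{1}{6} - 15\right)^{2} - 12057}{48598} = \left(\left(- \frac{3}{2} - 15\right)^{2} - 12057\right) \frac{1}{48598} = \left(\left(- \frac{33}{2}\right)^{2} - 12057\right) \frac{1}{48598} = \left(\frac{1089}{4} - 12057\right) \frac{1}{48598} = \left(- \frac{47139}{4}\right) \frac{1}{48598} = - \frac{47139}{194392}$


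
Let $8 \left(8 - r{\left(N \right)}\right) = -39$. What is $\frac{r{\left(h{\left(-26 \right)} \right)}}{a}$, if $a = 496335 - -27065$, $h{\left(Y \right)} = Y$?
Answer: $\frac{103}{4187200} \approx 2.4599 \cdot 10^{-5}$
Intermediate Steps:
$r{\left(N \right)} = \frac{103}{8}$ ($r{\left(N \right)} = 8 - - \frac{39}{8} = 8 + \frac{39}{8} = \frac{103}{8}$)
$a = 523400$ ($a = 496335 + 27065 = 523400$)
$\frac{r{\left(h{\left(-26 \right)} \right)}}{a} = \frac{103}{8 \cdot 523400} = \frac{103}{8} \cdot \frac{1}{523400} = \frac{103}{4187200}$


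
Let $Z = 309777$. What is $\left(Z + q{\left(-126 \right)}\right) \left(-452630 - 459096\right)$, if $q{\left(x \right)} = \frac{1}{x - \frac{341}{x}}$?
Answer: $- \frac{4387577045282094}{15535} \approx -2.8243 \cdot 10^{11}$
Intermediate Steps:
$\left(Z + q{\left(-126 \right)}\right) \left(-452630 - 459096\right) = \left(309777 - \frac{126}{-341 + \left(-126\right)^{2}}\right) \left(-452630 - 459096\right) = \left(309777 - \frac{126}{-341 + 15876}\right) \left(-911726\right) = \left(309777 - \frac{126}{15535}\right) \left(-911726\right) = \frac{4812385569}{15535} \left(-911726\right) = - \frac{4387577045282094}{15535}$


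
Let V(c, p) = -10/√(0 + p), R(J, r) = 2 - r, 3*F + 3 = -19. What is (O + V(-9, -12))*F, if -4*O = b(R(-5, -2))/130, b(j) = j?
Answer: 11/195 - 110*I*√3/9 ≈ 0.05641 - 21.169*I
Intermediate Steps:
F = -22/3 (F = -1 + (⅓)*(-19) = -1 - 19/3 = -22/3 ≈ -7.3333)
V(c, p) = -10/√p
O = -1/130 (O = -(2 - 1*(-2))/(4*130) = -(2 + 2)/(4*130) = -1/130 ≈ -0.0076923)
(O + V(-9, -12))*F = (-1/130 - (-5)*I*√3/3)*(-22/3) = (-1/130 + 5*I*√3/3)*(-22/3) = 11/195 - 110*I*√3/9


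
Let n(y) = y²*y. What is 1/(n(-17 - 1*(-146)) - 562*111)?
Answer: 1/2084307 ≈ 4.7978e-7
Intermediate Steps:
n(y) = y³
1/(n(-17 - 1*(-146)) - 562*111) = 1/((-17 - 1*(-146))³ - 562*111) = 1/((-17 + 146)³ - 62382) = 1/(129³ - 62382) = 1/(2146689 - 62382) = 1/2084307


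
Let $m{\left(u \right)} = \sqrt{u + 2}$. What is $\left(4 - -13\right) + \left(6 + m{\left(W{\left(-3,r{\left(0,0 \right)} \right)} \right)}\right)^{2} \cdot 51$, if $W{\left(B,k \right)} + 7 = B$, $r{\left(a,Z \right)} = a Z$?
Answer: $1445 + 1224 i \sqrt{2} \approx 1445.0 + 1731.0 i$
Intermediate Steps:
$r{\left(a,Z \right)} = Z a$
$W{\left(B,k \right)} = -7 + B$
$m{\left(u \right)} = \sqrt{2 + u}$
$\left(4 - -13\right) + \left(6 + m{\left(W{\left(-3,r{\left(0,0 \right)} \right)} \right)}\right)^{2} \cdot 51 = \left(4 - -13\right) + \left(6 + \sqrt{2 - 10}\right)^{2} \cdot 51 = \left(4 + 13\right) + \left(6 + \sqrt{2 - 10}\right)^{2} \cdot 51 = 17 + \left(6 + \sqrt{-8}\right)^{2} \cdot 51 = 17 + \left(6 + 2 i \sqrt{2}\right)^{2} \cdot 51 = 17 + 51 \left(6 + 2 i \sqrt{2}\right)^{2}$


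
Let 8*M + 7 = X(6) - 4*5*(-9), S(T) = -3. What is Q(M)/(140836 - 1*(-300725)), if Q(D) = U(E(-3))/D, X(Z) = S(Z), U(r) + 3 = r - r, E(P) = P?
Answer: -4/12510895 ≈ -3.1972e-7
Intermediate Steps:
U(r) = -3 (U(r) = -3 + (r - r) = -3 + 0 = -3)
X(Z) = -3
M = 85/4 (M = -7/8 + (-3 - 4*5*(-9))/8 = -7/8 + (-3 - 20*(-9))/8 = -7/8 + (-3 + 180)/8 = -7/8 + (1/8)*177 = -7/8 + 177/8 = 85/4 ≈ 21.250)
Q(D) = -3/D
Q(M)/(140836 - 1*(-300725)) = (-3/85/4)/(140836 - 1*(-300725)) = (-3*4/85)/(140836 + 300725) = -12/85/441561 = -12/85*1/441561 = -4/12510895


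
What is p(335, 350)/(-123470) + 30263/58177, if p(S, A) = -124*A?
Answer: 626145441/718311419 ≈ 0.87169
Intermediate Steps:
p(335, 350)/(-123470) + 30263/58177 = -124*350/(-123470) + 30263/58177 = -43400*(-1/123470) + 30263*(1/58177) = 4340/12347 + 30263/58177 = 626145441/718311419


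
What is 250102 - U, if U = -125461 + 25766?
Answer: 349797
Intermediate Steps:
U = -99695
250102 - U = 250102 - 1*(-99695) = 250102 + 99695 = 349797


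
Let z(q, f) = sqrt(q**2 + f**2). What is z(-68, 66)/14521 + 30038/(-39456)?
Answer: -15019/19728 + 2*sqrt(2245)/14521 ≈ -0.75478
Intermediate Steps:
z(q, f) = sqrt(f**2 + q**2)
z(-68, 66)/14521 + 30038/(-39456) = sqrt(66**2 + (-68)**2)/14521 + 30038/(-39456) = sqrt(4356 + 4624)*(1/14521) + 30038*(-1/39456) = sqrt(8980)*(1/14521) - 15019/19728 = (2*sqrt(2245))*(1/14521) - 15019/19728 = 2*sqrt(2245)/14521 - 15019/19728 = -15019/19728 + 2*sqrt(2245)/14521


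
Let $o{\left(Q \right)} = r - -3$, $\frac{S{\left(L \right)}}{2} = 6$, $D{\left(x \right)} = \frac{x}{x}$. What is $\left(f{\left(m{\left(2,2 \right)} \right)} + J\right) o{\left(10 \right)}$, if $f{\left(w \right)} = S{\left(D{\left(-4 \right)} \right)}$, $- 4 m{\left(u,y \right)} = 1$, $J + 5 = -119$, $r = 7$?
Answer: $-1120$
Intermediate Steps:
$D{\left(x \right)} = 1$
$J = -124$ ($J = -5 - 119 = -124$)
$m{\left(u,y \right)} = - \frac{1}{4}$ ($m{\left(u,y \right)} = \left(- \frac{1}{4}\right) 1 = - \frac{1}{4}$)
$S{\left(L \right)} = 12$ ($S{\left(L \right)} = 2 \cdot 6 = 12$)
$o{\left(Q \right)} = 10$ ($o{\left(Q \right)} = 7 - -3 = 7 + 3 = 10$)
$f{\left(w \right)} = 12$
$\left(f{\left(m{\left(2,2 \right)} \right)} + J\right) o{\left(10 \right)} = \left(12 - 124\right) 10 = \left(-112\right) 10 = -1120$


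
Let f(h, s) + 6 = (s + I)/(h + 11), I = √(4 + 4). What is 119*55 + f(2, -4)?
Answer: 85003/13 + 2*√2/13 ≈ 6538.9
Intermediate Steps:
I = 2*√2 (I = √8 = 2*√2 ≈ 2.8284)
f(h, s) = -6 + (s + 2*√2)/(11 + h) (f(h, s) = -6 + (s + 2*√2)/(h + 11) = -6 + (s + 2*√2)/(11 + h))
119*55 + f(2, -4) = 119*55 + (-66 - 4 - 6*2 + 2*√2)/(11 + 2) = 6545 + (-66 - 4 - 12 + 2*√2)/13 = 6545 + (-82 + 2*√2)/13 = 6545 + (-82/13 + 2*√2/13) = 85003/13 + 2*√2/13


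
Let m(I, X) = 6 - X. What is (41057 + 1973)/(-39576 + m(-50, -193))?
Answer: -3310/3029 ≈ -1.0928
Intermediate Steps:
(41057 + 1973)/(-39576 + m(-50, -193)) = (41057 + 1973)/(-39576 + (6 - 1*(-193))) = 43030/(-39576 + (6 + 193)) = 43030/(-39576 + 199) = 43030/(-39377) = 43030*(-1/39377) = -3310/3029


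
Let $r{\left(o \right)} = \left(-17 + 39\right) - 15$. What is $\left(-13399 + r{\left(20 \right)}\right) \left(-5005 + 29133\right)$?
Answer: $-323122176$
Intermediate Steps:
$r{\left(o \right)} = 7$ ($r{\left(o \right)} = 22 - 15 = 7$)
$\left(-13399 + r{\left(20 \right)}\right) \left(-5005 + 29133\right) = \left(-13399 + 7\right) \left(-5005 + 29133\right) = \left(-13392\right) 24128 = -323122176$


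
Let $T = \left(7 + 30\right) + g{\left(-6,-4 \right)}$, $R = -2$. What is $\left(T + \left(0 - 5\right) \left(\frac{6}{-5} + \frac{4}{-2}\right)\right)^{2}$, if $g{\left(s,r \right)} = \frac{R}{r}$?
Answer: $\frac{11449}{4} \approx 2862.3$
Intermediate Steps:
$g{\left(s,r \right)} = - \frac{2}{r}$
$T = \frac{75}{2}$ ($T = \left(7 + 30\right) - \frac{2}{-4} = 37 - - \frac{1}{2} = 37 + \frac{1}{2} = \frac{75}{2} \approx 37.5$)
$\left(T + \left(0 - 5\right) \left(\frac{6}{-5} + \frac{4}{-2}\right)\right)^{2} = \left(\frac{75}{2} + \left(0 - 5\right) \left(\frac{6}{-5} + \frac{4}{-2}\right)\right)^{2} = \left(\frac{75}{2} - 5 \left(6 \left(- \frac{1}{5}\right) + 4 \left(- \frac{1}{2}\right)\right)\right)^{2} = \left(\frac{75}{2} - 5 \left(- \frac{6}{5} - 2\right)\right)^{2} = \left(\frac{75}{2} - -16\right)^{2} = \left(\frac{75}{2} + 16\right)^{2} = \left(\frac{107}{2}\right)^{2} = \frac{11449}{4}$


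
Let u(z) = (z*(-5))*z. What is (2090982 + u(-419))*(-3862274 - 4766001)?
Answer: -10467624779675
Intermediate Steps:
u(z) = -5*z² (u(z) = (-5*z)*z = -5*z²)
(2090982 + u(-419))*(-3862274 - 4766001) = (2090982 - 5*(-419)²)*(-3862274 - 4766001) = (2090982 - 5*175561)*(-8628275) = (2090982 - 877805)*(-8628275) = 1213177*(-8628275) = -10467624779675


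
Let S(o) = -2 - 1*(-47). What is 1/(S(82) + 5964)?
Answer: 1/6009 ≈ 0.00016642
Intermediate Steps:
S(o) = 45 (S(o) = -2 + 47 = 45)
1/(S(82) + 5964) = 1/(45 + 5964) = 1/6009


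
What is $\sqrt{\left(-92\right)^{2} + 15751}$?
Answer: $\sqrt{24215} \approx 155.61$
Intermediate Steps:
$\sqrt{\left(-92\right)^{2} + 15751} = \sqrt{8464 + 15751} = \sqrt{24215}$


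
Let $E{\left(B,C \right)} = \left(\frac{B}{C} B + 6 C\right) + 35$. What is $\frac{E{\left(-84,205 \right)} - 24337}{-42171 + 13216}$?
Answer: $\frac{4722704}{5935775} \approx 0.79563$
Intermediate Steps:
$E{\left(B,C \right)} = 35 + 6 C + \frac{B^{2}}{C}$ ($E{\left(B,C \right)} = \left(\frac{B^{2}}{C} + 6 C\right) + 35 = \left(6 C + \frac{B^{2}}{C}\right) + 35 = 35 + 6 C + \frac{B^{2}}{C}$)
$\frac{E{\left(-84,205 \right)} - 24337}{-42171 + 13216} = \frac{\left(35 + 6 \cdot 205 + \frac{\left(-84\right)^{2}}{205}\right) - 24337}{-42171 + 13216} = \frac{\left(35 + 1230 + 7056 \cdot \frac{1}{205}\right) - 24337}{-28955} = \left(\left(35 + 1230 + \frac{7056}{205}\right) - 24337\right) \left(- \frac{1}{28955}\right) = \left(\frac{266381}{205} - 24337\right) \left(- \frac{1}{28955}\right) = \left(- \frac{4722704}{205}\right) \left(- \frac{1}{28955}\right) = \frac{4722704}{5935775}$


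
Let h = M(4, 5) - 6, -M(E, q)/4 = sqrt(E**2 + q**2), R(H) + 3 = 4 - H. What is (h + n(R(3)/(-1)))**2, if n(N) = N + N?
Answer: 660 + 16*sqrt(41) ≈ 762.45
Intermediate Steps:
R(H) = 1 - H (R(H) = -3 + (4 - H) = 1 - H)
n(N) = 2*N
M(E, q) = -4*sqrt(E**2 + q**2)
h = -6 - 4*sqrt(41) (h = -4*sqrt(4**2 + 5**2) - 6 = -4*sqrt(16 + 25) - 6 = -4*sqrt(41) - 6 = -6 - 4*sqrt(41) ≈ -31.612)
(h + n(R(3)/(-1)))**2 = ((-6 - 4*sqrt(41)) + 2*((1 - 1*3)/(-1)))**2 = ((-6 - 4*sqrt(41)) + 2*((1 - 3)*(-1)))**2 = ((-6 - 4*sqrt(41)) + 2*(-2*(-1)))**2 = ((-6 - 4*sqrt(41)) + 2*2)**2 = ((-6 - 4*sqrt(41)) + 4)**2 = (-2 - 4*sqrt(41))**2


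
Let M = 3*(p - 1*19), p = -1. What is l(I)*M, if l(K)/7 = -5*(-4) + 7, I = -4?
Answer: -11340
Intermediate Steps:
l(K) = 189 (l(K) = 7*(-5*(-4) + 7) = 7*(20 + 7) = 7*27 = 189)
M = -60 (M = 3*(-1 - 1*19) = 3*(-1 - 19) = 3*(-20) = -60)
l(I)*M = 189*(-60) = -11340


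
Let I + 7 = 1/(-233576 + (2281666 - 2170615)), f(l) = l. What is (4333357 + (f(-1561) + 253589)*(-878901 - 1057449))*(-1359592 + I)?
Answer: 81295095243888724275868/122525 ≈ 6.6350e+17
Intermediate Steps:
I = -857676/122525 (I = -7 + 1/(-233576 + (2281666 - 2170615)) = -7 + 1/(-233576 + 111051) = -7 + 1/(-122525) = -7 - 1/122525 = -857676/122525 ≈ -7.0000)
(4333357 + (f(-1561) + 253589)*(-878901 - 1057449))*(-1359592 + I) = (4333357 + (-1561 + 253589)*(-878901 - 1057449))*(-1359592 - 857676/122525) = (4333357 + 252028*(-1936350))*(-166584867476/122525) = (4333357 - 488014417800)*(-166584867476/122525) = -488010084443*(-166584867476/122525) = 81295095243888724275868/122525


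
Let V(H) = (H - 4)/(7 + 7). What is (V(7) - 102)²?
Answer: 2030625/196 ≈ 10360.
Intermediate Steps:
V(H) = -2/7 + H/14 (V(H) = (-4 + H)/14 = (-4 + H)*(1/14) = -2/7 + H/14)
(V(7) - 102)² = ((-2/7 + (1/14)*7) - 102)² = ((-2/7 + ½) - 102)² = (3/14 - 102)² = (-1425/14)² = 2030625/196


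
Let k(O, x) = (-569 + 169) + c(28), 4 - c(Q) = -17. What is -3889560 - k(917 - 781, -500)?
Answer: -3889181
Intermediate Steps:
c(Q) = 21 (c(Q) = 4 - 1*(-17) = 4 + 17 = 21)
k(O, x) = -379 (k(O, x) = (-569 + 169) + 21 = -400 + 21 = -379)
-3889560 - k(917 - 781, -500) = -3889560 - 1*(-379) = -3889560 + 379 = -3889181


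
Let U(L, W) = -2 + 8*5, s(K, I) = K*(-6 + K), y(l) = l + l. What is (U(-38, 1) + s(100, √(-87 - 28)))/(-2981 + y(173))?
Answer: -9438/2635 ≈ -3.5818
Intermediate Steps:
y(l) = 2*l
U(L, W) = 38 (U(L, W) = -2 + 40 = 38)
(U(-38, 1) + s(100, √(-87 - 28)))/(-2981 + y(173)) = (38 + 100*(-6 + 100))/(-2981 + 2*173) = (38 + 100*94)/(-2981 + 346) = (38 + 9400)/(-2635) = 9438*(-1/2635) = -9438/2635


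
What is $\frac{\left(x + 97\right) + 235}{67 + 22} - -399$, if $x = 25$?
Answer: $\frac{35868}{89} \approx 403.01$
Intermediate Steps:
$\frac{\left(x + 97\right) + 235}{67 + 22} - -399 = \frac{\left(25 + 97\right) + 235}{67 + 22} - -399 = \frac{122 + 235}{89} + 399 = 357 \cdot \frac{1}{89} + 399 = \frac{357}{89} + 399 = \frac{35868}{89}$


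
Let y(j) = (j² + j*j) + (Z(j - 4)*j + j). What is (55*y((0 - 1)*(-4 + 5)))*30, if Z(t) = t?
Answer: 9900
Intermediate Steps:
y(j) = j + 2*j² + j*(-4 + j) (y(j) = (j² + j*j) + ((j - 4)*j + j) = (j² + j²) + ((-4 + j)*j + j) = 2*j² + (j*(-4 + j) + j) = 2*j² + (j + j*(-4 + j)) = j + 2*j² + j*(-4 + j))
(55*y((0 - 1)*(-4 + 5)))*30 = (55*(3*((0 - 1)*(-4 + 5))*(-1 + (0 - 1)*(-4 + 5))))*30 = (55*(3*(-1*1)*(-1 - 1*1)))*30 = (55*(3*(-1)*(-1 - 1)))*30 = (55*(3*(-1)*(-2)))*30 = (55*6)*30 = 330*30 = 9900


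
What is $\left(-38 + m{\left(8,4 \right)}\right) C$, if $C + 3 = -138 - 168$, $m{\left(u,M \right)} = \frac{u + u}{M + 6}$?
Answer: $\frac{56238}{5} \approx 11248.0$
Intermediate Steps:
$m{\left(u,M \right)} = \frac{2 u}{6 + M}$
$C = -309$ ($C = -3 - 306 = -309$)
$\left(-38 + m{\left(8,4 \right)}\right) C = \left(-38 + 2 \cdot 8 \frac{1}{6 + 4}\right) \left(-309\right) = \left(-38 + 2 \cdot 8 \cdot \frac{1}{10}\right) \left(-309\right) = \left(-38 + \frac{8}{5}\right) \left(-309\right) = \left(- \frac{182}{5}\right) \left(-309\right) = \frac{56238}{5}$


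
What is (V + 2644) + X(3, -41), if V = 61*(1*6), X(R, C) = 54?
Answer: 3064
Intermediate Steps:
V = 366 (V = 61*6 = 366)
(V + 2644) + X(3, -41) = (366 + 2644) + 54 = 3010 + 54 = 3064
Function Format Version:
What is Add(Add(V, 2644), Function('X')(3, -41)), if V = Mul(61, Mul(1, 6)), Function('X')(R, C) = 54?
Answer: 3064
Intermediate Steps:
V = 366 (V = Mul(61, 6) = 366)
Add(Add(V, 2644), Function('X')(3, -41)) = Add(Add(366, 2644), 54) = Add(3010, 54) = 3064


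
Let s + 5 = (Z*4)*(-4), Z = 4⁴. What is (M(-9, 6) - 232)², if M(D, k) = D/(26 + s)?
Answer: 893764142881/16605625 ≈ 53823.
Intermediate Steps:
Z = 256
s = -4101 (s = -5 + (256*4)*(-4) = -5 + 1024*(-4) = -5 - 4096 = -4101)
M(D, k) = -D/4075 (M(D, k) = D/(26 - 4101) = D/(-4075) = -D/4075)
(M(-9, 6) - 232)² = (-1/4075*(-9) - 232)² = (9/4075 - 232)² = (-945391/4075)² = 893764142881/16605625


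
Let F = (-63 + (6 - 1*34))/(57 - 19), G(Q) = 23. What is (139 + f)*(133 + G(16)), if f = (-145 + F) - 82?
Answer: -267930/19 ≈ -14102.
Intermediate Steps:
F = -91/38 (F = (-63 + (6 - 34))/38 = (-63 - 28)*(1/38) = -91*1/38 = -91/38 ≈ -2.3947)
f = -8717/38 (f = (-145 - 91/38) - 82 = -5601/38 - 82 = -8717/38 ≈ -229.39)
(139 + f)*(133 + G(16)) = (139 - 8717/38)*(133 + 23) = -3435/38*156 = -267930/19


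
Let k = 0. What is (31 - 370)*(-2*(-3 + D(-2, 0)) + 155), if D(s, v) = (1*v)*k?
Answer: -54579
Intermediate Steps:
D(s, v) = 0 (D(s, v) = (1*v)*0 = v*0 = 0)
(31 - 370)*(-2*(-3 + D(-2, 0)) + 155) = (31 - 370)*(-2*(-3 + 0) + 155) = -339*(-2*(-3) + 155) = -339*(6 + 155) = -339*161 = -54579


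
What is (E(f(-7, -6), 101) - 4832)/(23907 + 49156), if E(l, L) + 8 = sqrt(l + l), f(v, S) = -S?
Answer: -4840/73063 + 2*sqrt(3)/73063 ≈ -0.066197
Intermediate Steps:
E(l, L) = -8 + sqrt(2)*sqrt(l) (E(l, L) = -8 + sqrt(l + l) = -8 + sqrt(2*l) = -8 + sqrt(2)*sqrt(l))
(E(f(-7, -6), 101) - 4832)/(23907 + 49156) = ((-8 + sqrt(2)*sqrt(-1*(-6))) - 4832)/(23907 + 49156) = ((-8 + sqrt(2)*sqrt(6)) - 4832)/73063 = ((-8 + 2*sqrt(3)) - 4832)*(1/73063) = (-4840 + 2*sqrt(3))*(1/73063) = -4840/73063 + 2*sqrt(3)/73063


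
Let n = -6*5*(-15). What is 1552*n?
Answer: 698400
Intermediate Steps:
n = 450 (n = -30*(-15) = 450)
1552*n = 1552*450 = 698400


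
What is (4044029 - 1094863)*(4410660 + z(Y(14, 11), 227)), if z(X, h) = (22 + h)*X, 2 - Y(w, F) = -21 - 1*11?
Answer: 13032736148916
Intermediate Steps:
Y(w, F) = 34 (Y(w, F) = 2 - (-21 - 1*11) = 2 - (-21 - 11) = 2 - 1*(-32) = 2 + 32 = 34)
z(X, h) = X*(22 + h)
(4044029 - 1094863)*(4410660 + z(Y(14, 11), 227)) = (4044029 - 1094863)*(4410660 + 34*(22 + 227)) = 2949166*(4410660 + 34*249) = 2949166*(4410660 + 8466) = 2949166*4419126 = 13032736148916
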